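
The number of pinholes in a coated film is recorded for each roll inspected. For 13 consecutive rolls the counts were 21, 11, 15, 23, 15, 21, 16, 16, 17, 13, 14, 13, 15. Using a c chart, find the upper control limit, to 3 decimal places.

c̄ = (21 + 11 + 15 + 23 + 15 + 21 + 16 + 16 + 17 + 13 + 14 + 13 + 15) / 13 = 210 / 13 = 16.1538
UCL = c̄ + 3√c̄ = 16.1538 + 3 × √16.1538 = 16.1538 + 3 × 4.0192 = 28.2114

28.211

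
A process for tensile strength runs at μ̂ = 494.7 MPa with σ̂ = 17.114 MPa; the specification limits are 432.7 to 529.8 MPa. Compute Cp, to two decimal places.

Cp = (USL − LSL) / (6σ̂) = (529.8 − 432.7) / (6 × 17.114) = 97.1000 / 102.6840 = 0.9456

0.95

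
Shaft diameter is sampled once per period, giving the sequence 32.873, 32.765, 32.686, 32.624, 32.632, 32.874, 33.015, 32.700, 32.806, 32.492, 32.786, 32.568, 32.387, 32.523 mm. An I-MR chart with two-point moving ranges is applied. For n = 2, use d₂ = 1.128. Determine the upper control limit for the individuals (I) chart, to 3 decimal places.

X̄ = (32.873 + 32.765 + 32.686 + 32.624 + 32.632 + 32.874 + 33.015 + 32.700 + 32.806 + 32.492 + 32.786 + 32.568 + 32.387 + 32.523) / 14 = 32.6951
Moving ranges: 0.108, 0.079, 0.062, 0.008, 0.242, 0.141, 0.315, 0.106, 0.314, 0.294, 0.218, 0.181, 0.136; M̄R̄ = 2.2040 / 13 = 0.1695
UCL = X̄ + 3·M̄R̄/d₂ = 32.6951 + 3 × 0.1695 / 1.128 = 33.1460

33.146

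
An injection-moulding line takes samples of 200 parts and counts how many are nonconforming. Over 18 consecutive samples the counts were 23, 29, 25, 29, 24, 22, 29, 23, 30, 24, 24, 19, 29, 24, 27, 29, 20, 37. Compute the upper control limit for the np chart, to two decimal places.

p̄ = Σdᵢ / (k·n) = 467 / (18 × 200) = 0.12972
UCL = np̄ + 3·√(np̄(1−p̄)) = 25.9444 + 3 × √(25.9444×0.87028) = 25.9444 + 3 × 4.7517 = 40.1996

40.20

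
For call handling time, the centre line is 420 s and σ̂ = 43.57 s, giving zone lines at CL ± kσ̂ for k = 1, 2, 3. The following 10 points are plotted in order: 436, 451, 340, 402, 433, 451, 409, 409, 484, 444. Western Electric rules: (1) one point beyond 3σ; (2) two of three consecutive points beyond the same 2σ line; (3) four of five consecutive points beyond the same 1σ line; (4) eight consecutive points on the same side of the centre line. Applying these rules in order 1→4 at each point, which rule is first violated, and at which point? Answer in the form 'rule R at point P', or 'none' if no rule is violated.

none

Zone of each point (C = within 1σ̂, B = 1σ̂–2σ̂, A = 2σ̂–3σ̂, * = beyond 3σ̂; sign = side of CL): 1:+C, 2:+C, 3:-B, 4:-C, 5:+C, 6:+C, 7:-C, 8:-C, 9:+B, 10:+C
No rule fires across all 10 points.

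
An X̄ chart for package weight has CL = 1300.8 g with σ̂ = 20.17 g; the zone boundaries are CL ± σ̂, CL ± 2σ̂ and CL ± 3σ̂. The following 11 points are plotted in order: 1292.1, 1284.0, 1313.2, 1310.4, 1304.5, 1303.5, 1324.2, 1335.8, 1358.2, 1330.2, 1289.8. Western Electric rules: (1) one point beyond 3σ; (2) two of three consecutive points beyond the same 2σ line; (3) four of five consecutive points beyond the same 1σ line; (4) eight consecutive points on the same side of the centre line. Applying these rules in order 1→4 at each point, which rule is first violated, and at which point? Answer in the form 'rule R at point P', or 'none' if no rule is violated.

Zone of each point (C = within 1σ̂, B = 1σ̂–2σ̂, A = 2σ̂–3σ̂, * = beyond 3σ̂; sign = side of CL): 1:-C, 2:-C, 3:+C, 4:+C, 5:+C, 6:+C, 7:+B, 8:+B, 9:+A, 10:+B, 11:-C
Rule 3 (four of five consecutive points beyond the same 1σ limit) is satisfied at point 10.

rule 3 at point 10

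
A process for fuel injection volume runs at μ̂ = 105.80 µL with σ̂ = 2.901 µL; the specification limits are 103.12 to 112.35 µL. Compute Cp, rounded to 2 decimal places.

Cp = (USL − LSL) / (6σ̂) = (112.35 − 103.12) / (6 × 2.901) = 9.2300 / 17.4060 = 0.5303

0.53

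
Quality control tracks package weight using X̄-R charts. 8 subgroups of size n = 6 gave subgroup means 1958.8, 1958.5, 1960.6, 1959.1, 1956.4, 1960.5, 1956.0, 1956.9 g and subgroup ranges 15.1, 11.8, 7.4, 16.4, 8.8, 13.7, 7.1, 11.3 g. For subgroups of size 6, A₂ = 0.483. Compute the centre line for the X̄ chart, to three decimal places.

X̄̄ = (1958.8 + 1958.5 + 1960.6 + 1959.1 + 1956.4 + 1960.5 + 1956.0 + 1956.9) / 8 = 15666.8000 / 8 = 1958.3500
CL = X̄̄ = 1958.3500

1958.350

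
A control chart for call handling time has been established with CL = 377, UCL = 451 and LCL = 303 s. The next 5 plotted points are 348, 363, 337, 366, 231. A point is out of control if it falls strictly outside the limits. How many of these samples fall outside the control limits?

1

Compare each point to [303, 451]: sample 5 = 231 < LCL.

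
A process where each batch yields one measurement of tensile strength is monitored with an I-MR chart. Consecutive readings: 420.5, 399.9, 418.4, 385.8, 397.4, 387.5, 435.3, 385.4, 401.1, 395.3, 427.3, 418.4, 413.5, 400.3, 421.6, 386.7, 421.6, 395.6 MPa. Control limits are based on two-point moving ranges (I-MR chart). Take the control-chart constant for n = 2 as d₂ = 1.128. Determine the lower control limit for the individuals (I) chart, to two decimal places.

345.42

X̄ = (420.5 + 399.9 + 418.4 + 385.8 + 397.4 + 387.5 + 435.3 + 385.4 + 401.1 + 395.3 + 427.3 + 418.4 + 413.5 + 400.3 + 421.6 + 386.7 + 421.6 + 395.6) / 18 = 406.2000
Moving ranges: 20.6, 18.5, 32.6, 11.6, 9.9, 47.8, 49.9, 15.7, 5.8, 32.0, 8.9, 4.9, 13.2, 21.3, 34.9, 34.9, 26.0; M̄R̄ = 388.5000 / 17 = 22.8529
LCL = X̄ − 3·M̄R̄/d₂ = 406.2000 − 3 × 22.8529 / 1.128 = 345.4209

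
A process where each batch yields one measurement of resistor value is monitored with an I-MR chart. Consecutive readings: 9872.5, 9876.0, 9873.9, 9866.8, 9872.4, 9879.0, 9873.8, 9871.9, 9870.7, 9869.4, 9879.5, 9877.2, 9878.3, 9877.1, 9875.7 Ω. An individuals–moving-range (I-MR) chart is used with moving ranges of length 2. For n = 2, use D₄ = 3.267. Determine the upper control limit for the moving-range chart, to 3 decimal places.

Moving ranges: 3.5, 2.1, 7.1, 5.6, 6.6, 5.2, 1.9, 1.2, 1.3, 10.1, 2.3, 1.1, 1.2, 1.4; M̄R̄ = 50.6000 / 14 = 3.6143
UCL_MR = D₄·M̄R̄ = 3.267 × 3.6143 = 11.8079

11.808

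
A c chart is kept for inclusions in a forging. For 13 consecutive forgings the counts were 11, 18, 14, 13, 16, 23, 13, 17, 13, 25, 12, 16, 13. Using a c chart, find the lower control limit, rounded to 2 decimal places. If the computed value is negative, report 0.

3.81

c̄ = (11 + 18 + 14 + 13 + 16 + 23 + 13 + 17 + 13 + 25 + 12 + 16 + 13) / 13 = 204 / 13 = 15.6923
LCL = c̄ − 3√c̄ = 15.6923 − 3 × 3.9614 = 3.8083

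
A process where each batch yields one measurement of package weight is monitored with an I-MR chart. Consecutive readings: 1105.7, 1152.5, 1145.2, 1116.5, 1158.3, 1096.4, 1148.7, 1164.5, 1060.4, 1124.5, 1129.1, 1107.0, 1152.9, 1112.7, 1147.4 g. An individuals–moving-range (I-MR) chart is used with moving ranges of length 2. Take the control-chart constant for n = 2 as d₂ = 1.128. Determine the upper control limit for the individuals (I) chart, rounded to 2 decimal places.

X̄ = (1105.7 + 1152.5 + 1145.2 + 1116.5 + 1158.3 + 1096.4 + 1148.7 + 1164.5 + 1060.4 + 1124.5 + 1129.1 + 1107.0 + 1152.9 + 1112.7 + 1147.4) / 15 = 1128.1200
Moving ranges: 46.8, 7.3, 28.7, 41.8, 61.9, 52.3, 15.8, 104.1, 64.1, 4.6, 22.1, 45.9, 40.2, 34.7; M̄R̄ = 570.3000 / 14 = 40.7357
UCL = X̄ + 3·M̄R̄/d₂ = 1128.1200 + 3 × 40.7357 / 1.128 = 1236.4597

1236.46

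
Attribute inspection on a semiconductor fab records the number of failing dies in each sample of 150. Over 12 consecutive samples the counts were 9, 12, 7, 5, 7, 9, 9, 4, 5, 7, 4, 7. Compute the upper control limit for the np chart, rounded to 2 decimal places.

p̄ = Σdᵢ / (k·n) = 85 / (12 × 150) = 0.04722
UCL = np̄ + 3·√(np̄(1−p̄)) = 7.0833 + 3 × √(7.0833×0.95278) = 7.0833 + 3 × 2.5979 = 14.8769

14.88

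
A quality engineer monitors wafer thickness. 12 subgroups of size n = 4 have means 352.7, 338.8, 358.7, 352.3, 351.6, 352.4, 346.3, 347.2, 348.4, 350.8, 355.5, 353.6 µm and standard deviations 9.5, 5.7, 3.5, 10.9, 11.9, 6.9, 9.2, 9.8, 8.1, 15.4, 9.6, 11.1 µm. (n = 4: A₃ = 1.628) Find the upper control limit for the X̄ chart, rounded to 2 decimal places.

365.83

X̄̄ = (352.7 + 338.8 + 358.7 + 352.3 + 351.6 + 352.4 + 346.3 + 347.2 + 348.4 + 350.8 + 355.5 + 353.6) / 12 = 350.6917
s̄ = (9.5 + 5.7 + 3.5 + 10.9 + 11.9 + 6.9 + 9.2 + 9.8 + 8.1 + 15.4 + 9.6 + 11.1) / 12 = 9.3000
UCL = X̄̄ + A₃·s̄ = 350.6917 + 1.628 × 9.3000 = 365.8321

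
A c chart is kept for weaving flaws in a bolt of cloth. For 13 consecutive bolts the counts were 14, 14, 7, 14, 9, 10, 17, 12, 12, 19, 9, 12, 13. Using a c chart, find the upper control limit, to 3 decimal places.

23.052

c̄ = (14 + 14 + 7 + 14 + 9 + 10 + 17 + 12 + 12 + 19 + 9 + 12 + 13) / 13 = 162 / 13 = 12.4615
UCL = c̄ + 3√c̄ = 12.4615 + 3 × √12.4615 = 12.4615 + 3 × 3.5301 = 23.0518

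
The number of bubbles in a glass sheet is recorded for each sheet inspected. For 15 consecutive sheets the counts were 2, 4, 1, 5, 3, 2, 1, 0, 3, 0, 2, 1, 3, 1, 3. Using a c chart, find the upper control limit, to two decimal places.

6.38

c̄ = (2 + 4 + 1 + 5 + 3 + 2 + 1 + 0 + 3 + 0 + 2 + 1 + 3 + 1 + 3) / 15 = 31 / 15 = 2.0667
UCL = c̄ + 3√c̄ = 2.0667 + 3 × √2.0667 = 2.0667 + 3 × 1.4376 = 6.3794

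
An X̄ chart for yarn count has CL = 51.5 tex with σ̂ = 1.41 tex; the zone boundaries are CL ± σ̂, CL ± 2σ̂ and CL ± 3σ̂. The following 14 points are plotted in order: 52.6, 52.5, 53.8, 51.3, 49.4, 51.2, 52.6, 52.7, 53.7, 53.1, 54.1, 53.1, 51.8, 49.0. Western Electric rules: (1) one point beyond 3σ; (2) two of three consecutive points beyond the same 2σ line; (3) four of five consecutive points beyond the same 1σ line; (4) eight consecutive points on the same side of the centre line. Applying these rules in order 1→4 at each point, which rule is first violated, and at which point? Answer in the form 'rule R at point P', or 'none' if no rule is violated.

rule 3 at point 12

Zone of each point (C = within 1σ̂, B = 1σ̂–2σ̂, A = 2σ̂–3σ̂, * = beyond 3σ̂; sign = side of CL): 1:+C, 2:+C, 3:+B, 4:-C, 5:-B, 6:-C, 7:+C, 8:+C, 9:+B, 10:+B, 11:+B, 12:+B, 13:+C, 14:-B
Rule 3 (four of five consecutive points beyond the same 1σ limit) is satisfied at point 12.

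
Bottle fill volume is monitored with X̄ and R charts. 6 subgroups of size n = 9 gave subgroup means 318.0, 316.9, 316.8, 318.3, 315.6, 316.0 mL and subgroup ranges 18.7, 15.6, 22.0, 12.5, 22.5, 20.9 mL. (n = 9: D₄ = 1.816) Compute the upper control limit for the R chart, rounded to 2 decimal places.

R̄ = (18.7 + 15.6 + 22.0 + 12.5 + 22.5 + 20.9) / 6 = 112.2000 / 6 = 18.7000
UCL_R = D₄·R̄ = 1.816 × 18.7000 = 33.9592

33.96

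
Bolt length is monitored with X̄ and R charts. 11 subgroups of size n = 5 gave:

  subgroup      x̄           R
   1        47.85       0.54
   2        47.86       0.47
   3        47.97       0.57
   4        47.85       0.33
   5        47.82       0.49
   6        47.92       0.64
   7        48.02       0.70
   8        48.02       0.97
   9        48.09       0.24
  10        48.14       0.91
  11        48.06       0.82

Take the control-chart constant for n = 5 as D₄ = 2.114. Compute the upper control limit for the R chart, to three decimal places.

R̄ = (0.54 + 0.47 + 0.57 + 0.33 + 0.49 + 0.64 + 0.70 + 0.97 + 0.24 + 0.91 + 0.82) / 11 = 6.6800 / 11 = 0.6073
UCL_R = D₄·R̄ = 2.114 × 0.6073 = 1.2838

1.284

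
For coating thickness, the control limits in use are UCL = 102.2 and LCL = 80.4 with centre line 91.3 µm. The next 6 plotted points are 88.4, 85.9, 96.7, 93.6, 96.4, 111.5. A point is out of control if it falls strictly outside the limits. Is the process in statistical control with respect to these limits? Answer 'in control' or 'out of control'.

out of control

Compare each point to [80.4, 102.2]: sample 6 = 111.5 > UCL.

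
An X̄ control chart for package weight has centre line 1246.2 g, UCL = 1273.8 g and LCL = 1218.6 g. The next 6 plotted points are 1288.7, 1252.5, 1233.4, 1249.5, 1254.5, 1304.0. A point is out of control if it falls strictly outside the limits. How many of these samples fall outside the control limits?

2

Compare each point to [1218.6, 1273.8]: sample 1 = 1288.7 > UCL; sample 6 = 1304.0 > UCL.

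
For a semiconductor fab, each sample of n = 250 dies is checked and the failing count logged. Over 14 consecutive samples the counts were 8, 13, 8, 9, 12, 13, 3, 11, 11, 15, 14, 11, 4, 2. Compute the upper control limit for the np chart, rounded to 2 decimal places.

p̄ = Σdᵢ / (k·n) = 134 / (14 × 250) = 0.03829
UCL = np̄ + 3·√(np̄(1−p̄)) = 9.5714 + 3 × √(9.5714×0.96171) = 9.5714 + 3 × 3.0340 = 18.6733

18.67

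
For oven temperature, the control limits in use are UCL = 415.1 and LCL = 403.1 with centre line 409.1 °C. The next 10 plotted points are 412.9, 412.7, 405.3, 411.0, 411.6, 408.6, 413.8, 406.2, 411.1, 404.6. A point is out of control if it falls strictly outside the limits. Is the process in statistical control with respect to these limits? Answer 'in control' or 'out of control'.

All 10 points lie within [403.1, 415.1].

in control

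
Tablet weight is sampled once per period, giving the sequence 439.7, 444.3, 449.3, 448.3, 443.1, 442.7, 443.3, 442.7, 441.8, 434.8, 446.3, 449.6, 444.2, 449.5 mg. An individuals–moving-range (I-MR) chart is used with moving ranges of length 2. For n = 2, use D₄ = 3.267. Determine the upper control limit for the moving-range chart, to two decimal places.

12.77

Moving ranges: 4.6, 5.0, 1.0, 5.2, 0.4, 0.6, 0.6, 0.9, 7.0, 11.5, 3.3, 5.4, 5.3; M̄R̄ = 50.8000 / 13 = 3.9077
UCL_MR = D₄·M̄R̄ = 3.267 × 3.9077 = 12.7664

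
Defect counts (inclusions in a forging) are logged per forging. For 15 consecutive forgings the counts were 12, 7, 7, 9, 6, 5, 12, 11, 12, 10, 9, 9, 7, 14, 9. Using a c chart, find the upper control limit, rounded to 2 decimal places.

c̄ = (12 + 7 + 7 + 9 + 6 + 5 + 12 + 11 + 12 + 10 + 9 + 9 + 7 + 14 + 9) / 15 = 139 / 15 = 9.2667
UCL = c̄ + 3√c̄ = 9.2667 + 3 × √9.2667 = 9.2667 + 3 × 3.0441 = 18.3990

18.40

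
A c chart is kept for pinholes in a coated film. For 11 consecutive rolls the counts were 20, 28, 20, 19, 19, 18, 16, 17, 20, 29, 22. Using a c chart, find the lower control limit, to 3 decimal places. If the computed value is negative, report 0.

c̄ = (20 + 28 + 20 + 19 + 19 + 18 + 16 + 17 + 20 + 29 + 22) / 11 = 228 / 11 = 20.7273
LCL = c̄ − 3√c̄ = 20.7273 − 3 × 4.5527 = 7.0691

7.069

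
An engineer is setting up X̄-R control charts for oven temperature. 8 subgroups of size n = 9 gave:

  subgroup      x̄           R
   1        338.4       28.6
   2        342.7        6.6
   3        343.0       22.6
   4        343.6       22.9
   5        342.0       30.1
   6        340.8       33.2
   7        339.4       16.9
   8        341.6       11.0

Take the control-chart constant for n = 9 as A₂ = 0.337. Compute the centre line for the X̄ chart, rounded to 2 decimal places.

341.44

X̄̄ = (338.4 + 342.7 + 343.0 + 343.6 + 342.0 + 340.8 + 339.4 + 341.6) / 8 = 2731.5000 / 8 = 341.4375
CL = X̄̄ = 341.4375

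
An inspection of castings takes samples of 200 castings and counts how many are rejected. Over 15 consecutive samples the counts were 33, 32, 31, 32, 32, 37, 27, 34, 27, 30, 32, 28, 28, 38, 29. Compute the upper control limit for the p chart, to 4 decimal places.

0.2338

p̄ = Σdᵢ / (k·n) = 470 / (15 × 200) = 0.15667
UCL = p̄ + 3·√(p̄(1−p̄)/n) = 0.15667 + 3 × √(0.15667×0.84333/200) = 0.15667 + 3 × 0.02570 = 0.23377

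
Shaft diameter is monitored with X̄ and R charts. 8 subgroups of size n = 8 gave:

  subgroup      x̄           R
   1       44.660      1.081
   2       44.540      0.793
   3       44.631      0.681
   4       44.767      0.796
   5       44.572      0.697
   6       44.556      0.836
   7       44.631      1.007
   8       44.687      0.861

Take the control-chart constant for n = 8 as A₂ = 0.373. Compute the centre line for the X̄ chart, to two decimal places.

44.63

X̄̄ = (44.660 + 44.540 + 44.631 + 44.767 + 44.572 + 44.556 + 44.631 + 44.687) / 8 = 357.0440 / 8 = 44.6305
CL = X̄̄ = 44.6305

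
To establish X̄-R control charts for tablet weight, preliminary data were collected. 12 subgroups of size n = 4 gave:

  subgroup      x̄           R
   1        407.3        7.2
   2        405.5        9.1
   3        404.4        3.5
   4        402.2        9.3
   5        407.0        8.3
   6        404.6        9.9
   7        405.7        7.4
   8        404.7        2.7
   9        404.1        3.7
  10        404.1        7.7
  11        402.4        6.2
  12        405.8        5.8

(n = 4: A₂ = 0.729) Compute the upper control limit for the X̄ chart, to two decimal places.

X̄̄ = (407.3 + 405.5 + 404.4 + 402.2 + 407.0 + 404.6 + 405.7 + 404.7 + 404.1 + 404.1 + 402.4 + 405.8) / 12 = 4857.8000 / 12 = 404.8167
R̄ = (7.2 + 9.1 + 3.5 + 9.3 + 8.3 + 9.9 + 7.4 + 2.7 + 3.7 + 7.7 + 6.2 + 5.8) / 12 = 80.8000 / 12 = 6.7333
UCL = X̄̄ + A₂·R̄ = 404.8167 + 0.729 × 6.7333 = 409.7253

409.73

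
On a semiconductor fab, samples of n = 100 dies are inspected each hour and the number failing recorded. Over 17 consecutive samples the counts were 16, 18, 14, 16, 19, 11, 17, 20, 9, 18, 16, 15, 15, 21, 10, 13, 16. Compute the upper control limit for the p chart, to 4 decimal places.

0.2639

p̄ = Σdᵢ / (k·n) = 264 / (17 × 100) = 0.15529
UCL = p̄ + 3·√(p̄(1−p̄)/n) = 0.15529 + 3 × √(0.15529×0.84471/100) = 0.15529 + 3 × 0.03622 = 0.26395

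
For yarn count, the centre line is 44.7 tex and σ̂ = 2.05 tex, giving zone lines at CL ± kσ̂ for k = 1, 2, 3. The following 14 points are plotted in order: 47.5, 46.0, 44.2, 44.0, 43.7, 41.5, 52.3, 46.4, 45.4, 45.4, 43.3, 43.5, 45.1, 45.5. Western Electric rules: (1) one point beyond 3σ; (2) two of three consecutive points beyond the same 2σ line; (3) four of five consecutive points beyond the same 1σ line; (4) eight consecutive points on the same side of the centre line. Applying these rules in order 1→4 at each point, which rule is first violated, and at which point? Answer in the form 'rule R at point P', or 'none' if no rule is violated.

Zone of each point (C = within 1σ̂, B = 1σ̂–2σ̂, A = 2σ̂–3σ̂, * = beyond 3σ̂; sign = side of CL): 1:+B, 2:+C, 3:-C, 4:-C, 5:-C, 6:-B, 7:+*, 8:+C, 9:+C, 10:+C, 11:-C, 12:-C, 13:+C, 14:+C
Rule 1 (one point beyond the 3σ limits) is satisfied at point 7.

rule 1 at point 7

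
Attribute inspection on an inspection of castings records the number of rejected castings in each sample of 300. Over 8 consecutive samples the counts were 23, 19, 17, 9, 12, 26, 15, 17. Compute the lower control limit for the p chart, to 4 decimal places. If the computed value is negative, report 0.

p̄ = Σdᵢ / (k·n) = 138 / (8 × 300) = 0.05750
LCL = p̄ − 3·√(p̄(1−p̄)/n) = 0.05750 − 3 × 0.01344 = 0.01718

0.0172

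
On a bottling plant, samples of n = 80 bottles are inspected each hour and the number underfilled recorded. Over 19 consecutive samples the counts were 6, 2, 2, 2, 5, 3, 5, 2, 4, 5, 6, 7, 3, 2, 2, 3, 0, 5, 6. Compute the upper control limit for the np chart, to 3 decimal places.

p̄ = Σdᵢ / (k·n) = 70 / (19 × 80) = 0.04605
UCL = np̄ + 3·√(np̄(1−p̄)) = 3.6842 + 3 × √(3.6842×0.95395) = 3.6842 + 3 × 1.8747 = 9.3083

9.308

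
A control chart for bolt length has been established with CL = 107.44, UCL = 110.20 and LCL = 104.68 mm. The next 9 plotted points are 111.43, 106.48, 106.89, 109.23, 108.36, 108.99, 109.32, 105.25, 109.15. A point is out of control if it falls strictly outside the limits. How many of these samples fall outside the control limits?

1

Compare each point to [104.68, 110.20]: sample 1 = 111.43 > UCL.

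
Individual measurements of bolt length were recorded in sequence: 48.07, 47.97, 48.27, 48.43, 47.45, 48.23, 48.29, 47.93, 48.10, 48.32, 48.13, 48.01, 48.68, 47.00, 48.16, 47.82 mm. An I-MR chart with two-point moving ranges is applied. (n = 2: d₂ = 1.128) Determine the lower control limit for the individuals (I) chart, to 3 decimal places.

46.761

X̄ = (48.07 + 47.97 + 48.27 + 48.43 + 47.45 + 48.23 + 48.29 + 47.93 + 48.10 + 48.32 + 48.13 + 48.01 + 48.68 + 47.00 + 48.16 + 47.82) / 16 = 48.0538
Moving ranges: 0.10, 0.30, 0.16, 0.98, 0.78, 0.06, 0.36, 0.17, 0.22, 0.19, 0.12, 0.67, 1.68, 1.16, 0.34; M̄R̄ = 7.2900 / 15 = 0.4860
LCL = X̄ − 3·M̄R̄/d₂ = 48.0538 − 3 × 0.4860 / 1.128 = 46.7612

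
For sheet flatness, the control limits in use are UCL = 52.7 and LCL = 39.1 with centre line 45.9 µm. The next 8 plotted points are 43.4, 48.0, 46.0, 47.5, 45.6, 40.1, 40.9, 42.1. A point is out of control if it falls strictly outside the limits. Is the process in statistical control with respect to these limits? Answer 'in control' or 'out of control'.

All 8 points lie within [39.1, 52.7].

in control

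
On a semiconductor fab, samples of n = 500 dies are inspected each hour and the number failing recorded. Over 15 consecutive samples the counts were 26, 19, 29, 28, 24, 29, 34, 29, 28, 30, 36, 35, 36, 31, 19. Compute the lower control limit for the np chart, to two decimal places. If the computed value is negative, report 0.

p̄ = Σdᵢ / (k·n) = 433 / (15 × 500) = 0.05773
LCL = np̄ − 3·√(np̄(1−p̄)) = 28.8667 − 3 × 5.2154 = 13.2206

13.22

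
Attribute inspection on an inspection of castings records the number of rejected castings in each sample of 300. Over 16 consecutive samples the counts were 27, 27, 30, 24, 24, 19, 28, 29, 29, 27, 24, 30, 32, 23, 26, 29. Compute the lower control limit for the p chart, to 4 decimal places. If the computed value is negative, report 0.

p̄ = Σdᵢ / (k·n) = 428 / (16 × 300) = 0.08917
LCL = p̄ − 3·√(p̄(1−p̄)/n) = 0.08917 − 3 × 0.01645 = 0.03981

0.0398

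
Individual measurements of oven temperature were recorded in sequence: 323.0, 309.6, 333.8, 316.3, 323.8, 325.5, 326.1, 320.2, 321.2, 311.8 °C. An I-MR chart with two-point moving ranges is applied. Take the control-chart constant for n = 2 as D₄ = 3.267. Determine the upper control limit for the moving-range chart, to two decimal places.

29.48

Moving ranges: 13.4, 24.2, 17.5, 7.5, 1.7, 0.6, 5.9, 1.0, 9.4; M̄R̄ = 81.2000 / 9 = 9.0222
UCL_MR = D₄·M̄R̄ = 3.267 × 9.0222 = 29.4756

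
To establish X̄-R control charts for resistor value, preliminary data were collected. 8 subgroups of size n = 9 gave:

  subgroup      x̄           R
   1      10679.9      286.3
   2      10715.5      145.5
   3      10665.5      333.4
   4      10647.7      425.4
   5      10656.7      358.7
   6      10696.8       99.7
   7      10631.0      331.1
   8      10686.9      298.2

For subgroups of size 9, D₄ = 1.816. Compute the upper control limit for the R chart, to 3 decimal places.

517.174

R̄ = (286.3 + 145.5 + 333.4 + 425.4 + 358.7 + 99.7 + 331.1 + 298.2) / 8 = 2278.3000 / 8 = 284.7875
UCL_R = D₄·R̄ = 1.816 × 284.7875 = 517.1741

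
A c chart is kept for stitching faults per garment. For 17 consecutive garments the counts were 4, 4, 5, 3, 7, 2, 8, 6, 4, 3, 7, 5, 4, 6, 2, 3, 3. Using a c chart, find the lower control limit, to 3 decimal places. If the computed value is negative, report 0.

0.000

c̄ = (4 + 4 + 5 + 3 + 7 + 2 + 8 + 6 + 4 + 3 + 7 + 5 + 4 + 6 + 2 + 3 + 3) / 17 = 76 / 17 = 4.4706
LCL = c̄ − 3√c̄ = 4.4706 − 3 × 2.1144 = -1.8725 → 0 (cannot be negative)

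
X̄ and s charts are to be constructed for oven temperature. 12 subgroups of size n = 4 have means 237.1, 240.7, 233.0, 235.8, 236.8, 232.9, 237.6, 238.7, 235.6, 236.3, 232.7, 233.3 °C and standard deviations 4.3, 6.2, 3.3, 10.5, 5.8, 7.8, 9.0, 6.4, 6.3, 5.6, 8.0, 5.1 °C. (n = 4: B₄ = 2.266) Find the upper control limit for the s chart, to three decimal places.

s̄ = (4.3 + 6.2 + 3.3 + 10.5 + 5.8 + 7.8 + 9.0 + 6.4 + 6.3 + 5.6 + 8.0 + 5.1) / 12 = 6.5250
UCL_s = B₄·s̄ = 2.266 × 6.5250 = 14.7856

14.786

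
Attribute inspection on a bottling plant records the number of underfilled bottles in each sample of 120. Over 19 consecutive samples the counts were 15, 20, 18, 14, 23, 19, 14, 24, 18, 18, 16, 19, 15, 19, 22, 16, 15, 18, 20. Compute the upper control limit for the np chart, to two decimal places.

p̄ = Σdᵢ / (k·n) = 343 / (19 × 120) = 0.15044
UCL = np̄ + 3·√(np̄(1−p̄)) = 18.0526 + 3 × √(18.0526×0.84956) = 18.0526 + 3 × 3.9162 = 29.8013

29.80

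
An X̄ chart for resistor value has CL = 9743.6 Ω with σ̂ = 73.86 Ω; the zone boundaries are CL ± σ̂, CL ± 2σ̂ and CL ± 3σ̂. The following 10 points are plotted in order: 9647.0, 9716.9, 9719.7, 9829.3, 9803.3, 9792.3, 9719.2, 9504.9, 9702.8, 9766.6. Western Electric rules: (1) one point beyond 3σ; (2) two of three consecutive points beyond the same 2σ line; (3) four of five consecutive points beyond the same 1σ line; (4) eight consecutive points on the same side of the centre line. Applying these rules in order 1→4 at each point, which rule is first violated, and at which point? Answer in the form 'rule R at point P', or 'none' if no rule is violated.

Zone of each point (C = within 1σ̂, B = 1σ̂–2σ̂, A = 2σ̂–3σ̂, * = beyond 3σ̂; sign = side of CL): 1:-B, 2:-C, 3:-C, 4:+B, 5:+C, 6:+C, 7:-C, 8:-*, 9:-C, 10:+C
Rule 1 (one point beyond the 3σ limits) is satisfied at point 8.

rule 1 at point 8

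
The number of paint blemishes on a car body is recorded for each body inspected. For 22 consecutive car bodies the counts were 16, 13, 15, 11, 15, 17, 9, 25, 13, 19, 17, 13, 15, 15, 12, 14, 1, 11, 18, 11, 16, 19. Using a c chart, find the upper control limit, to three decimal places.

c̄ = (16 + 13 + 15 + 11 + 15 + 17 + 9 + 25 + 13 + 19 + 17 + 13 + 15 + 15 + 12 + 14 + 1 + 11 + 18 + 11 + 16 + 19) / 22 = 315 / 22 = 14.3182
UCL = c̄ + 3√c̄ = 14.3182 + 3 × √14.3182 = 14.3182 + 3 × 3.7839 = 25.6700

25.670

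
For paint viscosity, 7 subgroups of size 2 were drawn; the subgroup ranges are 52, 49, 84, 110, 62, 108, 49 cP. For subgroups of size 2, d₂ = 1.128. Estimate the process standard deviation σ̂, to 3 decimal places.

R̄ = (52 + 49 + 84 + 110 + 62 + 108 + 49) / 7 = 73.4286
σ̂ = R̄ / d₂ = 73.4286 / 1.128 = 65.0963

65.096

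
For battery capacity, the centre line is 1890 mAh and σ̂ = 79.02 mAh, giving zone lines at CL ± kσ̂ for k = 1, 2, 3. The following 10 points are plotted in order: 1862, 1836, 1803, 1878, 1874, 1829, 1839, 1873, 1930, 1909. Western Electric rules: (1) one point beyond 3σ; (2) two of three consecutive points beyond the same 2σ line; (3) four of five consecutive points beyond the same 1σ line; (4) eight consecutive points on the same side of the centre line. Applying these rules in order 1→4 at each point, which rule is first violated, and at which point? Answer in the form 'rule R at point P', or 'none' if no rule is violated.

Zone of each point (C = within 1σ̂, B = 1σ̂–2σ̂, A = 2σ̂–3σ̂, * = beyond 3σ̂; sign = side of CL): 1:-C, 2:-C, 3:-B, 4:-C, 5:-C, 6:-C, 7:-C, 8:-C, 9:+C, 10:+C
Rule 4 (eight consecutive points on the same side of the centre line) is satisfied at point 8.

rule 4 at point 8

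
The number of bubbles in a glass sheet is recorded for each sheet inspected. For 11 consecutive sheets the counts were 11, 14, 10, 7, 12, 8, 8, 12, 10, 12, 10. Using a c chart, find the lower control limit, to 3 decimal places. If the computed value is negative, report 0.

c̄ = (11 + 14 + 10 + 7 + 12 + 8 + 8 + 12 + 10 + 12 + 10) / 11 = 114 / 11 = 10.3636
LCL = c̄ − 3√c̄ = 10.3636 − 3 × 3.2193 = 0.7059

0.706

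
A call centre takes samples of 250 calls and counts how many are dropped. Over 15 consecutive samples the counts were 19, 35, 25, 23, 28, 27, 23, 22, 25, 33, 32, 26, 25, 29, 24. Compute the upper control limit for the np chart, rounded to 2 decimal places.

p̄ = Σdᵢ / (k·n) = 396 / (15 × 250) = 0.10560
UCL = np̄ + 3·√(np̄(1−p̄)) = 26.4000 + 3 × √(26.4000×0.89440) = 26.4000 + 3 × 4.8592 = 40.9777

40.98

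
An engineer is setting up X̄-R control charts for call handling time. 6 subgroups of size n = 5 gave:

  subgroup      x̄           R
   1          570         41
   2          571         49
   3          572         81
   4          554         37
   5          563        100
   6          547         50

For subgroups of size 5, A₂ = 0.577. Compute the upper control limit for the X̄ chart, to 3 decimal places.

X̄̄ = (570 + 571 + 572 + 554 + 563 + 547) / 6 = 3377.0000 / 6 = 562.8333
R̄ = (41 + 49 + 81 + 37 + 100 + 50) / 6 = 358.0000 / 6 = 59.6667
UCL = X̄̄ + A₂·R̄ = 562.8333 + 0.577 × 59.6667 = 597.2610

597.261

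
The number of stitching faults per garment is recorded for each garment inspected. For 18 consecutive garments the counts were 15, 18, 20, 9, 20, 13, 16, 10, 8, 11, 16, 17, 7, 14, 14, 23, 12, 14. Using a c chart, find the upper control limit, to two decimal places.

c̄ = (15 + 18 + 20 + 9 + 20 + 13 + 16 + 10 + 8 + 11 + 16 + 17 + 7 + 14 + 14 + 23 + 12 + 14) / 18 = 257 / 18 = 14.2778
UCL = c̄ + 3√c̄ = 14.2778 + 3 × √14.2778 = 14.2778 + 3 × 3.7786 = 25.6136

25.61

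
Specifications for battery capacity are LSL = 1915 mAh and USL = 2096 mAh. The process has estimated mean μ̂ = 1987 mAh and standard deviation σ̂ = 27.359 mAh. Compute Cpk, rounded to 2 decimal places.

Cpu = (USL − μ̂) / (3σ̂) = (2096 − 1987) / (3 × 27.359) = 1.3280; Cpl = (μ̂ − LSL) / (3σ̂) = (1987 − 1915) / (3 × 27.359) = 0.8772; Cpk = min(Cpu, Cpl) = 0.8772

0.88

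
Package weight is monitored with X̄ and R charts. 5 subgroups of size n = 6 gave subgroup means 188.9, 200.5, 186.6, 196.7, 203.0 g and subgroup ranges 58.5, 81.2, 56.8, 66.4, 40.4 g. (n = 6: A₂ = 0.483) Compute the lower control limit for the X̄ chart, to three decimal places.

X̄̄ = (188.9 + 200.5 + 186.6 + 196.7 + 203.0) / 5 = 975.7000 / 5 = 195.1400
R̄ = (58.5 + 81.2 + 56.8 + 66.4 + 40.4) / 5 = 303.3000 / 5 = 60.6600
LCL = X̄̄ − A₂·R̄ = 195.1400 − 0.483 × 60.6600 = 165.8412

165.841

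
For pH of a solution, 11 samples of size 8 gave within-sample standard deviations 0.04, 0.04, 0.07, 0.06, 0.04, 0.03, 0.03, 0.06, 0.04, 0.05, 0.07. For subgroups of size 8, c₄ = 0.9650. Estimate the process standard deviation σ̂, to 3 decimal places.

0.050

s̄ = (0.04 + 0.04 + 0.07 + 0.06 + 0.04 + 0.03 + 0.03 + 0.06 + 0.04 + 0.05 + 0.07) / 11 = 0.0482
σ̂ = s̄ / c₄ = 0.0482 / 0.9650 = 0.0499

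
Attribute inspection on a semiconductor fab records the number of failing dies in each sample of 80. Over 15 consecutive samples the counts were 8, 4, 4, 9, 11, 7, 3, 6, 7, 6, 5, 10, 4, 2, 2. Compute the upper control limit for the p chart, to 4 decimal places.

0.1608

p̄ = Σdᵢ / (k·n) = 88 / (15 × 80) = 0.07333
UCL = p̄ + 3·√(p̄(1−p̄)/n) = 0.07333 + 3 × √(0.07333×0.92667/80) = 0.07333 + 3 × 0.02915 = 0.16077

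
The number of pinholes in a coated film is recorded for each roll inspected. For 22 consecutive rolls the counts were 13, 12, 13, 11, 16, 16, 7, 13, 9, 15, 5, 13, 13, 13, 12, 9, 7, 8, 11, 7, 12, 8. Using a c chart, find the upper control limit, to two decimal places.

21.02

c̄ = (13 + 12 + 13 + 11 + 16 + 16 + 7 + 13 + 9 + 15 + 5 + 13 + 13 + 13 + 12 + 9 + 7 + 8 + 11 + 7 + 12 + 8) / 22 = 243 / 22 = 11.0455
UCL = c̄ + 3√c̄ = 11.0455 + 3 × √11.0455 = 11.0455 + 3 × 3.3235 = 21.0159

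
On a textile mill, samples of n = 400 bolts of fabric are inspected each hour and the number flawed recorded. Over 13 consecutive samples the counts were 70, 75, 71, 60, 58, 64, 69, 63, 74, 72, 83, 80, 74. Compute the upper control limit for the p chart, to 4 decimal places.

p̄ = Σdᵢ / (k·n) = 913 / (13 × 400) = 0.17558
UCL = p̄ + 3·√(p̄(1−p̄)/n) = 0.17558 + 3 × √(0.17558×0.82442/400) = 0.17558 + 3 × 0.01902 = 0.23265

0.2326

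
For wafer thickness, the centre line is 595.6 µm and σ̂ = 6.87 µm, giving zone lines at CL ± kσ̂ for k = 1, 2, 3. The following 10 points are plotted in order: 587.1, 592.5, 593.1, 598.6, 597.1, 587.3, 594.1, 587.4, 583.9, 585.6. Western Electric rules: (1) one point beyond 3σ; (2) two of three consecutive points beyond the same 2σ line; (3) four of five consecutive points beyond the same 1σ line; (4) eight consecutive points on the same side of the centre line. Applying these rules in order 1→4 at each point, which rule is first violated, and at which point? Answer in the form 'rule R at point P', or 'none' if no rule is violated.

rule 3 at point 10

Zone of each point (C = within 1σ̂, B = 1σ̂–2σ̂, A = 2σ̂–3σ̂, * = beyond 3σ̂; sign = side of CL): 1:-B, 2:-C, 3:-C, 4:+C, 5:+C, 6:-B, 7:-C, 8:-B, 9:-B, 10:-B
Rule 3 (four of five consecutive points beyond the same 1σ limit) is satisfied at point 10.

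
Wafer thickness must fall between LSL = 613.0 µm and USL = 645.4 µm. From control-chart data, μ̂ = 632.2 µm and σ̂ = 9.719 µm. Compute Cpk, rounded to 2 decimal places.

0.45

Cpu = (USL − μ̂) / (3σ̂) = (645.4 − 632.2) / (3 × 9.719) = 0.4527; Cpl = (μ̂ − LSL) / (3σ̂) = (632.2 − 613.0) / (3 × 9.719) = 0.6585; Cpk = min(Cpu, Cpl) = 0.4527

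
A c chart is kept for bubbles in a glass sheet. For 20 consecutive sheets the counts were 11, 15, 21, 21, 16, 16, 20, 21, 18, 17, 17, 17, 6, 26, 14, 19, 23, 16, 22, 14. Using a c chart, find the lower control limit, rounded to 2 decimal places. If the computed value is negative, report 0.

4.95

c̄ = (11 + 15 + 21 + 21 + 16 + 16 + 20 + 21 + 18 + 17 + 17 + 17 + 6 + 26 + 14 + 19 + 23 + 16 + 22 + 14) / 20 = 350 / 20 = 17.5000
LCL = c̄ − 3√c̄ = 17.5000 − 3 × 4.1833 = 4.9501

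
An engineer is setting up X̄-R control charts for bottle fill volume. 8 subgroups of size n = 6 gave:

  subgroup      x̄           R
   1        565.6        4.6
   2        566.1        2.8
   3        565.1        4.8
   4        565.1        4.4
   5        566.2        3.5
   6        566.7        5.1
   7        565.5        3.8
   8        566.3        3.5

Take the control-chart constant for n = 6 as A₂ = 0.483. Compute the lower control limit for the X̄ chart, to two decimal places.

X̄̄ = (565.6 + 566.1 + 565.1 + 565.1 + 566.2 + 566.7 + 565.5 + 566.3) / 8 = 4526.6000 / 8 = 565.8250
R̄ = (4.6 + 2.8 + 4.8 + 4.4 + 3.5 + 5.1 + 3.8 + 3.5) / 8 = 32.5000 / 8 = 4.0625
LCL = X̄̄ − A₂·R̄ = 565.8250 − 0.483 × 4.0625 = 563.8628

563.86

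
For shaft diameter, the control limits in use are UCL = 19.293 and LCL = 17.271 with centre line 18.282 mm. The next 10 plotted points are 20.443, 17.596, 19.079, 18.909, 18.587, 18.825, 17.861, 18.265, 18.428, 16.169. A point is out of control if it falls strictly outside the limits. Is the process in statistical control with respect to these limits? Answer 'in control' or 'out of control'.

out of control

Compare each point to [17.271, 19.293]: sample 1 = 20.443 > UCL; sample 10 = 16.169 < LCL.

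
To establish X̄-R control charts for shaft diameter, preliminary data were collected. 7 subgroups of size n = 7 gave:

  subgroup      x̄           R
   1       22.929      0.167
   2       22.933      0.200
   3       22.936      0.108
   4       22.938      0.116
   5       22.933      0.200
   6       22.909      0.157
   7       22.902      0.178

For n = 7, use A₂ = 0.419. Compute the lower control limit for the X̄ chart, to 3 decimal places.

X̄̄ = (22.929 + 22.933 + 22.936 + 22.938 + 22.933 + 22.909 + 22.902) / 7 = 160.4800 / 7 = 22.9257
R̄ = (0.167 + 0.200 + 0.108 + 0.116 + 0.200 + 0.157 + 0.178) / 7 = 1.1260 / 7 = 0.1609
LCL = X̄̄ − A₂·R̄ = 22.9257 − 0.419 × 0.1609 = 22.8583

22.858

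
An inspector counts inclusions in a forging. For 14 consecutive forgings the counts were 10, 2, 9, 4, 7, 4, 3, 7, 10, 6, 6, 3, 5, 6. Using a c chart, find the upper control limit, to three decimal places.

c̄ = (10 + 2 + 9 + 4 + 7 + 4 + 3 + 7 + 10 + 6 + 6 + 3 + 5 + 6) / 14 = 82 / 14 = 5.8571
UCL = c̄ + 3√c̄ = 5.8571 + 3 × √5.8571 = 5.8571 + 3 × 2.4202 = 13.1176

13.118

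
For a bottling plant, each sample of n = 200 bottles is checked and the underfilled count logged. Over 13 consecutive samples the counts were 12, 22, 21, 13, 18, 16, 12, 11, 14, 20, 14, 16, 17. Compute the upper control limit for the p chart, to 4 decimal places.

0.1365

p̄ = Σdᵢ / (k·n) = 206 / (13 × 200) = 0.07923
UCL = p̄ + 3·√(p̄(1−p̄)/n) = 0.07923 + 3 × √(0.07923×0.92077/200) = 0.07923 + 3 × 0.01910 = 0.13653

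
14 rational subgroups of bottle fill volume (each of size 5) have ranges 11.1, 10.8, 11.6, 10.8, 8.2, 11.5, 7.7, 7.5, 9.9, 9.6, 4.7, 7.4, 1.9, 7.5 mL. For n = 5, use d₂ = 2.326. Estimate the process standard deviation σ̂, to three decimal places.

R̄ = (11.1 + 10.8 + 11.6 + 10.8 + 8.2 + 11.5 + 7.7 + 7.5 + 9.9 + 9.6 + 4.7 + 7.4 + 1.9 + 7.5) / 14 = 8.5857
σ̂ = R̄ / d₂ = 8.5857 / 2.326 = 3.6912

3.691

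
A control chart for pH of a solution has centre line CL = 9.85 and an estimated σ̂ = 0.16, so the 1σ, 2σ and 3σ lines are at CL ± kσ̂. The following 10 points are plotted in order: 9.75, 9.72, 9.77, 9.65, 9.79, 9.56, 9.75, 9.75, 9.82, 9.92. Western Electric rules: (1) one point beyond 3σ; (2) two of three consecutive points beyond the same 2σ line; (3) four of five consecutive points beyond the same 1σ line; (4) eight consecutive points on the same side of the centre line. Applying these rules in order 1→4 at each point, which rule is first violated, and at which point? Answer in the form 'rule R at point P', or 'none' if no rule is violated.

rule 4 at point 8

Zone of each point (C = within 1σ̂, B = 1σ̂–2σ̂, A = 2σ̂–3σ̂, * = beyond 3σ̂; sign = side of CL): 1:-C, 2:-C, 3:-C, 4:-B, 5:-C, 6:-B, 7:-C, 8:-C, 9:-C, 10:+C
Rule 4 (eight consecutive points on the same side of the centre line) is satisfied at point 8.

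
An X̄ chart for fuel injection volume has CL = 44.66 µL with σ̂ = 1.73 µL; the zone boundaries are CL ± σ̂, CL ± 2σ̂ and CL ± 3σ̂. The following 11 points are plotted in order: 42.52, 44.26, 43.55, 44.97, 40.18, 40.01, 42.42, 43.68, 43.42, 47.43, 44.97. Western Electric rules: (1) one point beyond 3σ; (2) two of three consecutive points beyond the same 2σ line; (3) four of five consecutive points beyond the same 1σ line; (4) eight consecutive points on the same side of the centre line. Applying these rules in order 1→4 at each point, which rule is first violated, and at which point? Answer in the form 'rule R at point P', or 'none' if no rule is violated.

Zone of each point (C = within 1σ̂, B = 1σ̂–2σ̂, A = 2σ̂–3σ̂, * = beyond 3σ̂; sign = side of CL): 1:-B, 2:-C, 3:-C, 4:+C, 5:-A, 6:-A, 7:-B, 8:-C, 9:-C, 10:+B, 11:+C
Rule 2 (two of three consecutive points beyond the same 2σ limit) is satisfied at point 6.

rule 2 at point 6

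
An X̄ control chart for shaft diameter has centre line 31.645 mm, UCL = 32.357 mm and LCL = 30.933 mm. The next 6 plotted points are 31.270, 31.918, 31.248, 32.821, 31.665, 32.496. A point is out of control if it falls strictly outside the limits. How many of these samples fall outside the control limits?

Compare each point to [30.933, 32.357]: sample 4 = 32.821 > UCL; sample 6 = 32.496 > UCL.

2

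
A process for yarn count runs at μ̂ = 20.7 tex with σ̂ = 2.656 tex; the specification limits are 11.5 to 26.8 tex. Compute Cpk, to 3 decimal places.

Cpu = (USL − μ̂) / (3σ̂) = (26.8 − 20.7) / (3 × 2.656) = 0.7656; Cpl = (μ̂ − LSL) / (3σ̂) = (20.7 − 11.5) / (3 × 2.656) = 1.1546; Cpk = min(Cpu, Cpl) = 0.7656

0.766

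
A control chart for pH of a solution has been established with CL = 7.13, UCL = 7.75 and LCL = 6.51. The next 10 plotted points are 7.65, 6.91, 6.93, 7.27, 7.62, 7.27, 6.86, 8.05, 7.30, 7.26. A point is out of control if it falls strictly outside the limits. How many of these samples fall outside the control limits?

1

Compare each point to [6.51, 7.75]: sample 8 = 8.05 > UCL.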